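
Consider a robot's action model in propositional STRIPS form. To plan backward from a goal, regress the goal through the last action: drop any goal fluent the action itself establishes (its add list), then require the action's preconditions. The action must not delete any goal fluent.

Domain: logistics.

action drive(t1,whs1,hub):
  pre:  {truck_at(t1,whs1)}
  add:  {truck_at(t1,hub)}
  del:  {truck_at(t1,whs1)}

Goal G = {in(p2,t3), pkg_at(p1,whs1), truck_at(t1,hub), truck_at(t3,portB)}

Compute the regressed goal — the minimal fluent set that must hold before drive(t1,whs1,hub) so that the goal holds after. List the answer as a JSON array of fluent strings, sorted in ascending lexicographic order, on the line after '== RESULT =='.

Compute (G \ add) ∪ pre:
  G ∩ del = {}  (empty — regression defined)
  G \ add = {in(p2,t3), pkg_at(p1,whs1), truck_at(t1,hub), truck_at(t3,portB)} \ {truck_at(t1,hub)} = {in(p2,t3), pkg_at(p1,whs1), truck_at(t3,portB)}
  ∪ pre   = {in(p2,t3), pkg_at(p1,whs1), truck_at(t3,portB)} ∪ {truck_at(t1,whs1)}
          = {in(p2,t3), pkg_at(p1,whs1), truck_at(t1,whs1), truck_at(t3,portB)}

== RESULT ==
["in(p2,t3)", "pkg_at(p1,whs1)", "truck_at(t1,whs1)", "truck_at(t3,portB)"]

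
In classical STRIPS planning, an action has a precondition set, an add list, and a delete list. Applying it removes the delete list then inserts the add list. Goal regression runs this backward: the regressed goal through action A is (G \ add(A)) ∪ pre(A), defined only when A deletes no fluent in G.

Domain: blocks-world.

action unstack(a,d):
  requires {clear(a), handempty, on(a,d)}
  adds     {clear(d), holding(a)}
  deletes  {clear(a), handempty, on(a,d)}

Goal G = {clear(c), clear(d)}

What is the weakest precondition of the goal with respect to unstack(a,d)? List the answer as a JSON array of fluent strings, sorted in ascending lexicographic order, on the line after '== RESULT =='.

Compute (G \ add) ∪ pre:
  G ∩ del = {}  (empty — regression defined)
  G \ add = {clear(c), clear(d)} \ {clear(d), holding(a)} = {clear(c)}
  ∪ pre   = {clear(c)} ∪ {clear(a), handempty, on(a,d)}
          = {clear(a), clear(c), handempty, on(a,d)}

== RESULT ==
["clear(a)", "clear(c)", "handempty", "on(a,d)"]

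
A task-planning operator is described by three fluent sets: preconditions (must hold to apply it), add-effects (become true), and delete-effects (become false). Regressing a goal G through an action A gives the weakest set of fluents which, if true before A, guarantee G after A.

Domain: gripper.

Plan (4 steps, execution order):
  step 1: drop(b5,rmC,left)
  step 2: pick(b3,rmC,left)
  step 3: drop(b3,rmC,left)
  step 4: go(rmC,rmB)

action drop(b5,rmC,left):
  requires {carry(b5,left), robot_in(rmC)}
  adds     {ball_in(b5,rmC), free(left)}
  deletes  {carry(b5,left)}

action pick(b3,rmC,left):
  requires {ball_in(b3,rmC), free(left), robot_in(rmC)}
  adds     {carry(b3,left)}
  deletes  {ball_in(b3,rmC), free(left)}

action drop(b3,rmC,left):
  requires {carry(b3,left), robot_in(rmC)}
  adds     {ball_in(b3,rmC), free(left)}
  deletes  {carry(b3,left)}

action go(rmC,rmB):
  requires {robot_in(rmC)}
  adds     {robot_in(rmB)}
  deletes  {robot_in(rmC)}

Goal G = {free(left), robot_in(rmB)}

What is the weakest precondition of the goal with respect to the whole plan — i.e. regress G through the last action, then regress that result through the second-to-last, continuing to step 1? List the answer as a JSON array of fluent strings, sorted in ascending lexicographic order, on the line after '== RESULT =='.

Work backward from the goal:
  through step 4 (go(rmC,rmB)): drop {robot_in(rmB)}, keep {free(left)}, require {robot_in(rmC)}
    → {free(left), robot_in(rmC)}
  through step 3 (drop(b3,rmC,left)): drop {free(left)}, keep {robot_in(rmC)}, require {carry(b3,left), robot_in(rmC)}
    → {carry(b3,left), robot_in(rmC)}
  through step 2 (pick(b3,rmC,left)): drop {carry(b3,left)}, keep {robot_in(rmC)}, require {ball_in(b3,rmC), free(left), robot_in(rmC)}
    → {ball_in(b3,rmC), free(left), robot_in(rmC)}
  through step 1 (drop(b5,rmC,left)): drop {free(left)}, keep {ball_in(b3,rmC), robot_in(rmC)}, require {carry(b5,left), robot_in(rmC)}
    → {ball_in(b3,rmC), carry(b5,left), robot_in(rmC)}

== RESULT ==
["ball_in(b3,rmC)", "carry(b5,left)", "robot_in(rmC)"]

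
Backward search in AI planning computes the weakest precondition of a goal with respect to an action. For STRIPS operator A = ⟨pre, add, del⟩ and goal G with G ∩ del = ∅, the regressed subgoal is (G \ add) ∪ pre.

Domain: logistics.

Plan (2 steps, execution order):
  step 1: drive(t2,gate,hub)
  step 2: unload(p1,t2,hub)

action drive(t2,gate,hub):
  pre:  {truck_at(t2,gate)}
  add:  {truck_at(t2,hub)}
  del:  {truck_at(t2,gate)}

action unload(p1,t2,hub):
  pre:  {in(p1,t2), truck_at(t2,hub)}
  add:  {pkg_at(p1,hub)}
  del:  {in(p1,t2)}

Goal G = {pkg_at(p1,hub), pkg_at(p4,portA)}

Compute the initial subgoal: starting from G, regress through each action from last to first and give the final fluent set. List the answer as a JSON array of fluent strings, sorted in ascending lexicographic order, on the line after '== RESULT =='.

Regress step by step:
  through step 2 (unload(p1,t2,hub)): drop {pkg_at(p1,hub)}, keep {pkg_at(p4,portA)}, require {in(p1,t2), truck_at(t2,hub)}
    → {in(p1,t2), pkg_at(p4,portA), truck_at(t2,hub)}
  through step 1 (drive(t2,gate,hub)): drop {truck_at(t2,hub)}, keep {in(p1,t2), pkg_at(p4,portA)}, require {truck_at(t2,gate)}
    → {in(p1,t2), pkg_at(p4,portA), truck_at(t2,gate)}

== RESULT ==
["in(p1,t2)", "pkg_at(p4,portA)", "truck_at(t2,gate)"]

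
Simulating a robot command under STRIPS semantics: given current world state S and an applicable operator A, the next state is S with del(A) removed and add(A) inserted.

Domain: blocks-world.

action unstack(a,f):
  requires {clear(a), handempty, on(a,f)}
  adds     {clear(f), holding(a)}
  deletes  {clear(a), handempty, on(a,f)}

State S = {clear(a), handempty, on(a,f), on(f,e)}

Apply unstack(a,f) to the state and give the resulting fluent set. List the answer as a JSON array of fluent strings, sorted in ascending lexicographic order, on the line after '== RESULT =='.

Progress:
  pre ⊆ S: {clear(a), handempty, on(a,f)} ⊆ S  — applicable
  S \ del = {on(f,e)}
  ∪ add   = {clear(f), holding(a), on(f,e)}

== RESULT ==
["clear(f)", "holding(a)", "on(f,e)"]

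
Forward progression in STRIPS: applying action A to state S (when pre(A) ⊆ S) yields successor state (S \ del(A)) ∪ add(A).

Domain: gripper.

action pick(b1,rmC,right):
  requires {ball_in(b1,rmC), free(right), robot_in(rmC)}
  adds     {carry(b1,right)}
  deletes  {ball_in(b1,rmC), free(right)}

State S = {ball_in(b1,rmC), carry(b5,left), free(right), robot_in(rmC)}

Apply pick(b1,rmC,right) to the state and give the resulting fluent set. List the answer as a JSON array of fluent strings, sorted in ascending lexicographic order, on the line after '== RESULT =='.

Progress:
  pre ⊆ S: {ball_in(b1,rmC), free(right), robot_in(rmC)} ⊆ S  — applicable
  S \ del = {carry(b5,left), robot_in(rmC)}
  ∪ add   = {carry(b1,right), carry(b5,left), robot_in(rmC)}

== RESULT ==
["carry(b1,right)", "carry(b5,left)", "robot_in(rmC)"]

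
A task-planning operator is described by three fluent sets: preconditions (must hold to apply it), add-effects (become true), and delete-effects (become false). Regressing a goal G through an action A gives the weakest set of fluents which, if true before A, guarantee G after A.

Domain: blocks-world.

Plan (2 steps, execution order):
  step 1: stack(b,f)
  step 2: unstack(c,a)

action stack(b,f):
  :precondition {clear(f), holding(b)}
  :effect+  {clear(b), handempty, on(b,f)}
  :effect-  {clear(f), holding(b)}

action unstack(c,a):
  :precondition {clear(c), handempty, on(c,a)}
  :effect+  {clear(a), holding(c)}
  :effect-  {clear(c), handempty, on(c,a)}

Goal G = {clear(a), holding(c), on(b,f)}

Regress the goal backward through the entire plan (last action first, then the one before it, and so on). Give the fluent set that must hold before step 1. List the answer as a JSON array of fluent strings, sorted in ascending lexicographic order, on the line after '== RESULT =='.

Regress step by step:
  through step 2 (unstack(c,a)): drop {clear(a), holding(c)}, keep {on(b,f)}, require {clear(c), handempty, on(c,a)}
    → {clear(c), handempty, on(b,f), on(c,a)}
  through step 1 (stack(b,f)): drop {handempty, on(b,f)}, keep {clear(c), on(c,a)}, require {clear(f), holding(b)}
    → {clear(c), clear(f), holding(b), on(c,a)}

== RESULT ==
["clear(c)", "clear(f)", "holding(b)", "on(c,a)"]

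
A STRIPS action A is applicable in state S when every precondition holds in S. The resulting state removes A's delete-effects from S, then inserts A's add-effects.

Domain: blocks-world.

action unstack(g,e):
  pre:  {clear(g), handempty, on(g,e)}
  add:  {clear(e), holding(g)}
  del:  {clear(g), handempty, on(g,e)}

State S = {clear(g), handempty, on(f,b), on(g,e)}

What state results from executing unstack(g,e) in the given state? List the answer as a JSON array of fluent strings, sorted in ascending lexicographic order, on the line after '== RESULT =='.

Progress:
  pre ⊆ S: {clear(g), handempty, on(g,e)} ⊆ S  — applicable
  S \ del = {on(f,b)}
  ∪ add   = {clear(e), holding(g), on(f,b)}

== RESULT ==
["clear(e)", "holding(g)", "on(f,b)"]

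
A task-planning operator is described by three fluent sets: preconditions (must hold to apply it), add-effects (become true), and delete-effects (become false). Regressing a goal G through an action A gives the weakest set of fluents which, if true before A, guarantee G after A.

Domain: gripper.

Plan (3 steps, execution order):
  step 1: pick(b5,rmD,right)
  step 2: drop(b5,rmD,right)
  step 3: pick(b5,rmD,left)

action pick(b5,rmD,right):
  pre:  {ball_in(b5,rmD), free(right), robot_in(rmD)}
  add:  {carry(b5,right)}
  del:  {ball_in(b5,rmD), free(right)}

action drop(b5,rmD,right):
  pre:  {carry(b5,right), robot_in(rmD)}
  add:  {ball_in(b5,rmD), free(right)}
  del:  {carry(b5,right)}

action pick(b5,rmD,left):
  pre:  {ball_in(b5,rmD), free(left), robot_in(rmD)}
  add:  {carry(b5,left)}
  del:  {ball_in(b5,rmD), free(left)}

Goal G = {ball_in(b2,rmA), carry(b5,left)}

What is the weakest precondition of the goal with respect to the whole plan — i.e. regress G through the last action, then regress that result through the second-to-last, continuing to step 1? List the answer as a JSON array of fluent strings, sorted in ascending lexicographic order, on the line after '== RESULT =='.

Work backward from the goal:
  through step 3 (pick(b5,rmD,left)): drop {carry(b5,left)}, keep {ball_in(b2,rmA)}, require {ball_in(b5,rmD), free(left), robot_in(rmD)}
    → {ball_in(b2,rmA), ball_in(b5,rmD), free(left), robot_in(rmD)}
  through step 2 (drop(b5,rmD,right)): drop {ball_in(b5,rmD)}, keep {ball_in(b2,rmA), free(left), robot_in(rmD)}, require {carry(b5,right), robot_in(rmD)}
    → {ball_in(b2,rmA), carry(b5,right), free(left), robot_in(rmD)}
  through step 1 (pick(b5,rmD,right)): drop {carry(b5,right)}, keep {ball_in(b2,rmA), free(left), robot_in(rmD)}, require {ball_in(b5,rmD), free(right), robot_in(rmD)}
    → {ball_in(b2,rmA), ball_in(b5,rmD), free(left), free(right), robot_in(rmD)}

== RESULT ==
["ball_in(b2,rmA)", "ball_in(b5,rmD)", "free(left)", "free(right)", "robot_in(rmD)"]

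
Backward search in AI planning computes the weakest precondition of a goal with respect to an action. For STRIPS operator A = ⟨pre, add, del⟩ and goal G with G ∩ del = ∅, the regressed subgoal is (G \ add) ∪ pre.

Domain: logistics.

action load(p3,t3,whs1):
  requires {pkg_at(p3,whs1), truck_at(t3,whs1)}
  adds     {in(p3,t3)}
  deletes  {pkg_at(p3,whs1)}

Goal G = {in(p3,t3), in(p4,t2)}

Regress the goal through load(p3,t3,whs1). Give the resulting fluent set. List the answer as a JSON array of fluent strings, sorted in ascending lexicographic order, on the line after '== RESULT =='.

Regress:
  G ∩ del = {}  (empty — regression defined)
  G \ add = {in(p3,t3), in(p4,t2)} \ {in(p3,t3)} = {in(p4,t2)}
  ∪ pre   = {in(p4,t2)} ∪ {pkg_at(p3,whs1), truck_at(t3,whs1)}
          = {in(p4,t2), pkg_at(p3,whs1), truck_at(t3,whs1)}

== RESULT ==
["in(p4,t2)", "pkg_at(p3,whs1)", "truck_at(t3,whs1)"]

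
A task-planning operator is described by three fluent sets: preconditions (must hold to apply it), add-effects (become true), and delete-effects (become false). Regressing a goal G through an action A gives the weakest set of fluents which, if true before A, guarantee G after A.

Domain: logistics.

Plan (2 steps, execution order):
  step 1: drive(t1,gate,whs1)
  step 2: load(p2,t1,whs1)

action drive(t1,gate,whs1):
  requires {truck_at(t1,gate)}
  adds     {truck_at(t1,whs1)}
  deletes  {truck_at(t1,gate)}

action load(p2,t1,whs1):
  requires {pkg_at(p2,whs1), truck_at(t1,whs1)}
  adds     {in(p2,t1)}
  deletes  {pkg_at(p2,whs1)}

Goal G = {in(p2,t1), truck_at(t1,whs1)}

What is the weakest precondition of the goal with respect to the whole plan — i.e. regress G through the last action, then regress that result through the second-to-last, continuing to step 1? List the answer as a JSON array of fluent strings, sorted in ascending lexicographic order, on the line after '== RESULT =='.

Work backward from the goal:
  through step 2 (load(p2,t1,whs1)): drop {in(p2,t1)}, keep {truck_at(t1,whs1)}, require {pkg_at(p2,whs1), truck_at(t1,whs1)}
    → {pkg_at(p2,whs1), truck_at(t1,whs1)}
  through step 1 (drive(t1,gate,whs1)): drop {truck_at(t1,whs1)}, keep {pkg_at(p2,whs1)}, require {truck_at(t1,gate)}
    → {pkg_at(p2,whs1), truck_at(t1,gate)}

== RESULT ==
["pkg_at(p2,whs1)", "truck_at(t1,gate)"]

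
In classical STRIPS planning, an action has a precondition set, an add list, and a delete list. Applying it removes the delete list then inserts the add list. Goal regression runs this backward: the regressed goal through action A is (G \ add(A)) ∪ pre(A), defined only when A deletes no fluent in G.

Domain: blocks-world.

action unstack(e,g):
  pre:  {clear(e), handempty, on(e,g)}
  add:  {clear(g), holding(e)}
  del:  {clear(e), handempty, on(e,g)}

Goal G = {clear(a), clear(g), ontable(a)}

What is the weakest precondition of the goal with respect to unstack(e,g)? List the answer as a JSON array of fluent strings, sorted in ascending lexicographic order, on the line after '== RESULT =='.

Compute (G \ add) ∪ pre:
  G ∩ del = {}  (empty — regression defined)
  G \ add = {clear(a), clear(g), ontable(a)} \ {clear(g), holding(e)} = {clear(a), ontable(a)}
  ∪ pre   = {clear(a), ontable(a)} ∪ {clear(e), handempty, on(e,g)}
          = {clear(a), clear(e), handempty, on(e,g), ontable(a)}

== RESULT ==
["clear(a)", "clear(e)", "handempty", "on(e,g)", "ontable(a)"]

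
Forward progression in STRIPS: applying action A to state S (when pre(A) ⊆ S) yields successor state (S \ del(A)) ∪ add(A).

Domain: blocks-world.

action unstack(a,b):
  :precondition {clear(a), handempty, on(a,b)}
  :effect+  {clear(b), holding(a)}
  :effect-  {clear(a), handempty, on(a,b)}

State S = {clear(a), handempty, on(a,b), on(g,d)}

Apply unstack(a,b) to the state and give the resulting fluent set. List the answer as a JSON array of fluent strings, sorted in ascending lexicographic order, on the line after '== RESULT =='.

Compute (S \ del) ∪ add:
  pre ⊆ S: {clear(a), handempty, on(a,b)} ⊆ S  — applicable
  S \ del = {on(g,d)}
  ∪ add   = {clear(b), holding(a), on(g,d)}

== RESULT ==
["clear(b)", "holding(a)", "on(g,d)"]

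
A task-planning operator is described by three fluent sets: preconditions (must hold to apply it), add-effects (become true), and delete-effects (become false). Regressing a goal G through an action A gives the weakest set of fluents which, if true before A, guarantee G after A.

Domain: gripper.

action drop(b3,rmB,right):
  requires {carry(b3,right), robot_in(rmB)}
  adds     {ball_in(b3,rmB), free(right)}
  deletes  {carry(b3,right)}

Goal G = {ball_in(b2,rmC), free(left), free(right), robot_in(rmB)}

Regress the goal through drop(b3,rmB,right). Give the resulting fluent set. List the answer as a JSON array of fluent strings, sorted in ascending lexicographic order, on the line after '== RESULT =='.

Regress:
  G ∩ del = {}  (empty — regression defined)
  G \ add = {ball_in(b2,rmC), free(left), free(right), robot_in(rmB)} \ {ball_in(b3,rmB), free(right)} = {ball_in(b2,rmC), free(left), robot_in(rmB)}
  ∪ pre   = {ball_in(b2,rmC), free(left), robot_in(rmB)} ∪ {carry(b3,right), robot_in(rmB)}
          = {ball_in(b2,rmC), carry(b3,right), free(left), robot_in(rmB)}

== RESULT ==
["ball_in(b2,rmC)", "carry(b3,right)", "free(left)", "robot_in(rmB)"]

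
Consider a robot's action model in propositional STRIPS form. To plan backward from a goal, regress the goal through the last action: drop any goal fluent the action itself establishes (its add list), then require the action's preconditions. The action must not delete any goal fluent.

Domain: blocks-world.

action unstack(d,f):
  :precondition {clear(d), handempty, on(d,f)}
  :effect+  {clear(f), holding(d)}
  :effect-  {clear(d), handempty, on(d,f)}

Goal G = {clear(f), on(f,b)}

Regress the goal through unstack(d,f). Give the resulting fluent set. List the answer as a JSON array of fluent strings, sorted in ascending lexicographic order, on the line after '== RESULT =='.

Compute (G \ add) ∪ pre:
  G ∩ del = {}  (empty — regression defined)
  G \ add = {clear(f), on(f,b)} \ {clear(f), holding(d)} = {on(f,b)}
  ∪ pre   = {on(f,b)} ∪ {clear(d), handempty, on(d,f)}
          = {clear(d), handempty, on(d,f), on(f,b)}

== RESULT ==
["clear(d)", "handempty", "on(d,f)", "on(f,b)"]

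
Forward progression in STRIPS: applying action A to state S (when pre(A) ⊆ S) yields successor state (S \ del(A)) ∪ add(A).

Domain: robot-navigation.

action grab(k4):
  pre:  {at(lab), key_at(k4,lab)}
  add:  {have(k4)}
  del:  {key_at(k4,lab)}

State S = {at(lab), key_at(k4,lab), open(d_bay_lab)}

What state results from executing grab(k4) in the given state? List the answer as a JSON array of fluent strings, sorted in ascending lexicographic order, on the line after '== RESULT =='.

Progress:
  pre ⊆ S: {at(lab), key_at(k4,lab)} ⊆ S  — applicable
  S \ del = {at(lab), open(d_bay_lab)}
  ∪ add   = {at(lab), have(k4), open(d_bay_lab)}

== RESULT ==
["at(lab)", "have(k4)", "open(d_bay_lab)"]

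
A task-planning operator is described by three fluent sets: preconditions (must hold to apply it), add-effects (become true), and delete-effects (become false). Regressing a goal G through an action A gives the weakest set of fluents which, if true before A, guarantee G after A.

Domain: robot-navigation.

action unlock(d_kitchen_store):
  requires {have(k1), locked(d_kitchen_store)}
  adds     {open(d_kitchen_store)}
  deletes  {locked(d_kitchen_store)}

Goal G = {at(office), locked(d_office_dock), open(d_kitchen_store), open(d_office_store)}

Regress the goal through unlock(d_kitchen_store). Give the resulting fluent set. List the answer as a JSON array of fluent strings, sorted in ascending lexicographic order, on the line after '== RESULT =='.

Compute (G \ add) ∪ pre:
  G ∩ del = {}  (empty — regression defined)
  G \ add = {at(office), locked(d_office_dock), open(d_kitchen_store), open(d_office_store)} \ {open(d_kitchen_store)} = {at(office), locked(d_office_dock), open(d_office_store)}
  ∪ pre   = {at(office), locked(d_office_dock), open(d_office_store)} ∪ {have(k1), locked(d_kitchen_store)}
          = {at(office), have(k1), locked(d_kitchen_store), locked(d_office_dock), open(d_office_store)}

== RESULT ==
["at(office)", "have(k1)", "locked(d_kitchen_store)", "locked(d_office_dock)", "open(d_office_store)"]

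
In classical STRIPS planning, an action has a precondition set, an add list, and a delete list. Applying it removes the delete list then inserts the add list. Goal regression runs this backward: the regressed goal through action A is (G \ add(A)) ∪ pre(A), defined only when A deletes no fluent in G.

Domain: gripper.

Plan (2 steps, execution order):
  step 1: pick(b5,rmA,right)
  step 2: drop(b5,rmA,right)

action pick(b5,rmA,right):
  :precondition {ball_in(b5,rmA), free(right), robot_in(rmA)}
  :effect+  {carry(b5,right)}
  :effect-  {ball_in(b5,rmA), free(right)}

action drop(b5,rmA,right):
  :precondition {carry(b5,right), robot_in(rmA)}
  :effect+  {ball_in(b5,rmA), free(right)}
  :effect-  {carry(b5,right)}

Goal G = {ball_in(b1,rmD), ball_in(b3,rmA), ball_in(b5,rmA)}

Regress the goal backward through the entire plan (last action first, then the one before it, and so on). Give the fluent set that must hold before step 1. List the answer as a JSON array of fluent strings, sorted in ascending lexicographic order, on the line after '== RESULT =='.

Work backward from the goal:
  through step 2 (drop(b5,rmA,right)): drop {ball_in(b5,rmA)}, keep {ball_in(b1,rmD), ball_in(b3,rmA)}, require {carry(b5,right), robot_in(rmA)}
    → {ball_in(b1,rmD), ball_in(b3,rmA), carry(b5,right), robot_in(rmA)}
  through step 1 (pick(b5,rmA,right)): drop {carry(b5,right)}, keep {ball_in(b1,rmD), ball_in(b3,rmA), robot_in(rmA)}, require {ball_in(b5,rmA), free(right), robot_in(rmA)}
    → {ball_in(b1,rmD), ball_in(b3,rmA), ball_in(b5,rmA), free(right), robot_in(rmA)}

== RESULT ==
["ball_in(b1,rmD)", "ball_in(b3,rmA)", "ball_in(b5,rmA)", "free(right)", "robot_in(rmA)"]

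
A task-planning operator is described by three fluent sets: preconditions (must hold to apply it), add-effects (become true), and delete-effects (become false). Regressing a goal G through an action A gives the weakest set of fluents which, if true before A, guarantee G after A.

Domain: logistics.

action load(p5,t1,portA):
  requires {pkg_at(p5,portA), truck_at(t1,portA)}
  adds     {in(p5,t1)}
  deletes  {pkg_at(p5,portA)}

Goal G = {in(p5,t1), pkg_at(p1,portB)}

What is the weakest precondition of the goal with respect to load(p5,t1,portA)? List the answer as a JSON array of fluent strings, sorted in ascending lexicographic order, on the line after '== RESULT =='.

Compute (G \ add) ∪ pre:
  G ∩ del = {}  (empty — regression defined)
  G \ add = {in(p5,t1), pkg_at(p1,portB)} \ {in(p5,t1)} = {pkg_at(p1,portB)}
  ∪ pre   = {pkg_at(p1,portB)} ∪ {pkg_at(p5,portA), truck_at(t1,portA)}
          = {pkg_at(p1,portB), pkg_at(p5,portA), truck_at(t1,portA)}

== RESULT ==
["pkg_at(p1,portB)", "pkg_at(p5,portA)", "truck_at(t1,portA)"]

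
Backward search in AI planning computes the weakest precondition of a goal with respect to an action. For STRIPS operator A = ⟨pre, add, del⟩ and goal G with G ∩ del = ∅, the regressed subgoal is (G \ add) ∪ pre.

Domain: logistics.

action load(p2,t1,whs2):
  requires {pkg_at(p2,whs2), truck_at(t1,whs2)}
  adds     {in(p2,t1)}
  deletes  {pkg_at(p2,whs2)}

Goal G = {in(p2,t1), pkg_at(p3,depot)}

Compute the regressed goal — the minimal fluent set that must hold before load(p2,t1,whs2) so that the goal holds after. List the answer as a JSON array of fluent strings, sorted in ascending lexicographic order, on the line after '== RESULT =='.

Regress:
  G ∩ del = {}  (empty — regression defined)
  G \ add = {in(p2,t1), pkg_at(p3,depot)} \ {in(p2,t1)} = {pkg_at(p3,depot)}
  ∪ pre   = {pkg_at(p3,depot)} ∪ {pkg_at(p2,whs2), truck_at(t1,whs2)}
          = {pkg_at(p2,whs2), pkg_at(p3,depot), truck_at(t1,whs2)}

== RESULT ==
["pkg_at(p2,whs2)", "pkg_at(p3,depot)", "truck_at(t1,whs2)"]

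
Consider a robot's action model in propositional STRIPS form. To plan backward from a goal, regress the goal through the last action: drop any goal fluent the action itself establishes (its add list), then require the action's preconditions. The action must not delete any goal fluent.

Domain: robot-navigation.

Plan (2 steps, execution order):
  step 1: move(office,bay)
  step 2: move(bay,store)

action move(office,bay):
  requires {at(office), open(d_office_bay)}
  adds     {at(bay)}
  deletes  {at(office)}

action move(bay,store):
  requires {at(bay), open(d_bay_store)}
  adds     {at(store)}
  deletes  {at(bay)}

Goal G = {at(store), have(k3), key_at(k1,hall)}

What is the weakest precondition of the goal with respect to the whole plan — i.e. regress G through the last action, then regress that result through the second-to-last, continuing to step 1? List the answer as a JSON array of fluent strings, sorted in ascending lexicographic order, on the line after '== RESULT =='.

Regress step by step:
  through step 2 (move(bay,store)): drop {at(store)}, keep {have(k3), key_at(k1,hall)}, require {at(bay), open(d_bay_store)}
    → {at(bay), have(k3), key_at(k1,hall), open(d_bay_store)}
  through step 1 (move(office,bay)): drop {at(bay)}, keep {have(k3), key_at(k1,hall), open(d_bay_store)}, require {at(office), open(d_office_bay)}
    → {at(office), have(k3), key_at(k1,hall), open(d_bay_store), open(d_office_bay)}

== RESULT ==
["at(office)", "have(k3)", "key_at(k1,hall)", "open(d_bay_store)", "open(d_office_bay)"]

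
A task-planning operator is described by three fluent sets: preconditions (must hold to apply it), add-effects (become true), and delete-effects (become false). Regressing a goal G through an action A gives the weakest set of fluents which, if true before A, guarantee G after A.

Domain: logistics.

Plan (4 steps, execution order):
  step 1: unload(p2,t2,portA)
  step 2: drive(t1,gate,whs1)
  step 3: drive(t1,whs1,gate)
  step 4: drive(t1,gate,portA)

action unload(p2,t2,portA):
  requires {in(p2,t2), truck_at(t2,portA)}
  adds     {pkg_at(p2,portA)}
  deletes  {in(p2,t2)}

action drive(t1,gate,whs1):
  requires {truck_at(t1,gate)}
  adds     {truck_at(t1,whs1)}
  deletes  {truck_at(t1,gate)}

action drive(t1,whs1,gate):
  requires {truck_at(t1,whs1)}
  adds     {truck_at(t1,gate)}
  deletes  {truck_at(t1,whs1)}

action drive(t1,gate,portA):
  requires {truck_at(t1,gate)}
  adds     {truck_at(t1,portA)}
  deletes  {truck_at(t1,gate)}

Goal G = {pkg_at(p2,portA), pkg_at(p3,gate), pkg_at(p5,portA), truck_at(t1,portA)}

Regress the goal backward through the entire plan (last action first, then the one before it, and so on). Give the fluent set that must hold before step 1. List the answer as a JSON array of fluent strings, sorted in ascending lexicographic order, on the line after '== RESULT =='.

Work backward from the goal:
  through step 4 (drive(t1,gate,portA)): drop {truck_at(t1,portA)}, keep {pkg_at(p2,portA), pkg_at(p3,gate), pkg_at(p5,portA)}, require {truck_at(t1,gate)}
    → {pkg_at(p2,portA), pkg_at(p3,gate), pkg_at(p5,portA), truck_at(t1,gate)}
  through step 3 (drive(t1,whs1,gate)): drop {truck_at(t1,gate)}, keep {pkg_at(p2,portA), pkg_at(p3,gate), pkg_at(p5,portA)}, require {truck_at(t1,whs1)}
    → {pkg_at(p2,portA), pkg_at(p3,gate), pkg_at(p5,portA), truck_at(t1,whs1)}
  through step 2 (drive(t1,gate,whs1)): drop {truck_at(t1,whs1)}, keep {pkg_at(p2,portA), pkg_at(p3,gate), pkg_at(p5,portA)}, require {truck_at(t1,gate)}
    → {pkg_at(p2,portA), pkg_at(p3,gate), pkg_at(p5,portA), truck_at(t1,gate)}
  through step 1 (unload(p2,t2,portA)): drop {pkg_at(p2,portA)}, keep {pkg_at(p3,gate), pkg_at(p5,portA), truck_at(t1,gate)}, require {in(p2,t2), truck_at(t2,portA)}
    → {in(p2,t2), pkg_at(p3,gate), pkg_at(p5,portA), truck_at(t1,gate), truck_at(t2,portA)}

== RESULT ==
["in(p2,t2)", "pkg_at(p3,gate)", "pkg_at(p5,portA)", "truck_at(t1,gate)", "truck_at(t2,portA)"]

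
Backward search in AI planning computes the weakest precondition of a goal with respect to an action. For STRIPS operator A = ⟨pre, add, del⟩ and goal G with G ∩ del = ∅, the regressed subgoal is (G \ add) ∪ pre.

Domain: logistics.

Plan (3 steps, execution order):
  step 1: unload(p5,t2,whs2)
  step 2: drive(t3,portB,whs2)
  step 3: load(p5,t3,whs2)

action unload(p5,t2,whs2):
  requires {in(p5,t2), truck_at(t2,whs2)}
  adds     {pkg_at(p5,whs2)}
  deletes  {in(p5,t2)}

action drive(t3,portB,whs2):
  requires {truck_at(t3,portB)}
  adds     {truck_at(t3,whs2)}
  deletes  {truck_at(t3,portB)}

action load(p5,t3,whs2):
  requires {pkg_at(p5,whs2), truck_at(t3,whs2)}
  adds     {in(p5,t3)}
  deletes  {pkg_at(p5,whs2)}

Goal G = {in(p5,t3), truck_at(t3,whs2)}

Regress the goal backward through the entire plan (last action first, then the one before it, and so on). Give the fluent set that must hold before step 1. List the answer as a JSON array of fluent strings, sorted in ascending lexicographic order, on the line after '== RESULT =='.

Regress step by step:
  through step 3 (load(p5,t3,whs2)): drop {in(p5,t3)}, keep {truck_at(t3,whs2)}, require {pkg_at(p5,whs2), truck_at(t3,whs2)}
    → {pkg_at(p5,whs2), truck_at(t3,whs2)}
  through step 2 (drive(t3,portB,whs2)): drop {truck_at(t3,whs2)}, keep {pkg_at(p5,whs2)}, require {truck_at(t3,portB)}
    → {pkg_at(p5,whs2), truck_at(t3,portB)}
  through step 1 (unload(p5,t2,whs2)): drop {pkg_at(p5,whs2)}, keep {truck_at(t3,portB)}, require {in(p5,t2), truck_at(t2,whs2)}
    → {in(p5,t2), truck_at(t2,whs2), truck_at(t3,portB)}

== RESULT ==
["in(p5,t2)", "truck_at(t2,whs2)", "truck_at(t3,portB)"]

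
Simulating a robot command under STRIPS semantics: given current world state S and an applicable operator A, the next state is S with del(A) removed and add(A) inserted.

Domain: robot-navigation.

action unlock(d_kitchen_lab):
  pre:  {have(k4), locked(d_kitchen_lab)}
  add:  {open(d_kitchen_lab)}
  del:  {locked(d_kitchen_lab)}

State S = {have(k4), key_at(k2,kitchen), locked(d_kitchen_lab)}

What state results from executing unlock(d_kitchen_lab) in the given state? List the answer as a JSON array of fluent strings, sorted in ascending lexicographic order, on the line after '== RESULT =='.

Compute (S \ del) ∪ add:
  pre ⊆ S: {have(k4), locked(d_kitchen_lab)} ⊆ S  — applicable
  S \ del = {have(k4), key_at(k2,kitchen)}
  ∪ add   = {have(k4), key_at(k2,kitchen), open(d_kitchen_lab)}

== RESULT ==
["have(k4)", "key_at(k2,kitchen)", "open(d_kitchen_lab)"]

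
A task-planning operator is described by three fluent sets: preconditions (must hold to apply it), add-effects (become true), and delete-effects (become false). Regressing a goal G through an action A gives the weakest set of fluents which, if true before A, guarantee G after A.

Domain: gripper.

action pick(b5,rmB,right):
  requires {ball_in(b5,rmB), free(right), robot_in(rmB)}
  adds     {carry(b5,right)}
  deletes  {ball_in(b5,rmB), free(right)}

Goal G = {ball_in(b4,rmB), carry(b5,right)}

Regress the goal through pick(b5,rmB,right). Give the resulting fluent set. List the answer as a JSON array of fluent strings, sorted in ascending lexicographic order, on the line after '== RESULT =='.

Compute (G \ add) ∪ pre:
  G ∩ del = {}  (empty — regression defined)
  G \ add = {ball_in(b4,rmB), carry(b5,right)} \ {carry(b5,right)} = {ball_in(b4,rmB)}
  ∪ pre   = {ball_in(b4,rmB)} ∪ {ball_in(b5,rmB), free(right), robot_in(rmB)}
          = {ball_in(b4,rmB), ball_in(b5,rmB), free(right), robot_in(rmB)}

== RESULT ==
["ball_in(b4,rmB)", "ball_in(b5,rmB)", "free(right)", "robot_in(rmB)"]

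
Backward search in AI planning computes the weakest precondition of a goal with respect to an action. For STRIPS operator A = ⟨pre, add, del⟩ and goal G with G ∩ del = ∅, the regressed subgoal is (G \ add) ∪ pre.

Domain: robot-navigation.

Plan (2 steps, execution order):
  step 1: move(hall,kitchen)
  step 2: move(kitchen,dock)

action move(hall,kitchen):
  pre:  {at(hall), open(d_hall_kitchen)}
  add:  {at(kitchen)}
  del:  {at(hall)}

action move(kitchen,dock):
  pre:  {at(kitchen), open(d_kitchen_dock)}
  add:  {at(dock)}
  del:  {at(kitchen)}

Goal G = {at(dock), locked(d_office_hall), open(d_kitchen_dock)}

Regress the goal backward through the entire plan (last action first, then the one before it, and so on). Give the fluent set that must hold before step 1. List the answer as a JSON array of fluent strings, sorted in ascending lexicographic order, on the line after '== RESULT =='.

Work backward from the goal:
  through step 2 (move(kitchen,dock)): drop {at(dock)}, keep {locked(d_office_hall), open(d_kitchen_dock)}, require {at(kitchen), open(d_kitchen_dock)}
    → {at(kitchen), locked(d_office_hall), open(d_kitchen_dock)}
  through step 1 (move(hall,kitchen)): drop {at(kitchen)}, keep {locked(d_office_hall), open(d_kitchen_dock)}, require {at(hall), open(d_hall_kitchen)}
    → {at(hall), locked(d_office_hall), open(d_hall_kitchen), open(d_kitchen_dock)}

== RESULT ==
["at(hall)", "locked(d_office_hall)", "open(d_hall_kitchen)", "open(d_kitchen_dock)"]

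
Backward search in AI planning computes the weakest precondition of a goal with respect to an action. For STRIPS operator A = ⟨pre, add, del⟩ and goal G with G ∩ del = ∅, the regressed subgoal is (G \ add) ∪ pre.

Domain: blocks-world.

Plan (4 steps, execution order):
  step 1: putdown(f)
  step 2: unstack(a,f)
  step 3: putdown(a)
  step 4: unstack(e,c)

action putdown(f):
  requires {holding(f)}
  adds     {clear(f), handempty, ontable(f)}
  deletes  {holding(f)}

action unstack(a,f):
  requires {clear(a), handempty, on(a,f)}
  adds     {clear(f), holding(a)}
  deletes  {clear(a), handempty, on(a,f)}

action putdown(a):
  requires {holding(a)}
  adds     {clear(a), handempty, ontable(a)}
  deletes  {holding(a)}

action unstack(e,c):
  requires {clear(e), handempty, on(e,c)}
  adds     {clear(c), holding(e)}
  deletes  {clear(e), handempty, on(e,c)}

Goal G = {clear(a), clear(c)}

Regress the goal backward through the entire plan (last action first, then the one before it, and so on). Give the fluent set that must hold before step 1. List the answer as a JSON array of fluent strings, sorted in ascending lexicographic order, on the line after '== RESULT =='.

Work backward from the goal:
  through step 4 (unstack(e,c)): drop {clear(c)}, keep {clear(a)}, require {clear(e), handempty, on(e,c)}
    → {clear(a), clear(e), handempty, on(e,c)}
  through step 3 (putdown(a)): drop {clear(a), handempty}, keep {clear(e), on(e,c)}, require {holding(a)}
    → {clear(e), holding(a), on(e,c)}
  through step 2 (unstack(a,f)): drop {holding(a)}, keep {clear(e), on(e,c)}, require {clear(a), handempty, on(a,f)}
    → {clear(a), clear(e), handempty, on(a,f), on(e,c)}
  through step 1 (putdown(f)): drop {handempty}, keep {clear(a), clear(e), on(a,f), on(e,c)}, require {holding(f)}
    → {clear(a), clear(e), holding(f), on(a,f), on(e,c)}

== RESULT ==
["clear(a)", "clear(e)", "holding(f)", "on(a,f)", "on(e,c)"]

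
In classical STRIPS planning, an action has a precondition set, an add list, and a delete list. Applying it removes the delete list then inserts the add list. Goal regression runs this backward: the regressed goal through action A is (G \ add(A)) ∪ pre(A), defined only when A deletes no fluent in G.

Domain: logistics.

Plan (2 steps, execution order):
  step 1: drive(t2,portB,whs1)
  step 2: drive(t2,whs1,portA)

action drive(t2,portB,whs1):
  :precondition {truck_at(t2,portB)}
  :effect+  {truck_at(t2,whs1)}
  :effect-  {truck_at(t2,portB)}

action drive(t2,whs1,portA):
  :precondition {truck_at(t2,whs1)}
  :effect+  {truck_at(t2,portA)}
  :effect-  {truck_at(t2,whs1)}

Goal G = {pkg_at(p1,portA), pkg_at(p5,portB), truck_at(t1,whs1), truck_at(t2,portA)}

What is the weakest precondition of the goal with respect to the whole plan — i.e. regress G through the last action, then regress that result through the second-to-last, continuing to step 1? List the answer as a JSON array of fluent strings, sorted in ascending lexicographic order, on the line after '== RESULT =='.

Work backward from the goal:
  through step 2 (drive(t2,whs1,portA)): drop {truck_at(t2,portA)}, keep {pkg_at(p1,portA), pkg_at(p5,portB), truck_at(t1,whs1)}, require {truck_at(t2,whs1)}
    → {pkg_at(p1,portA), pkg_at(p5,portB), truck_at(t1,whs1), truck_at(t2,whs1)}
  through step 1 (drive(t2,portB,whs1)): drop {truck_at(t2,whs1)}, keep {pkg_at(p1,portA), pkg_at(p5,portB), truck_at(t1,whs1)}, require {truck_at(t2,portB)}
    → {pkg_at(p1,portA), pkg_at(p5,portB), truck_at(t1,whs1), truck_at(t2,portB)}

== RESULT ==
["pkg_at(p1,portA)", "pkg_at(p5,portB)", "truck_at(t1,whs1)", "truck_at(t2,portB)"]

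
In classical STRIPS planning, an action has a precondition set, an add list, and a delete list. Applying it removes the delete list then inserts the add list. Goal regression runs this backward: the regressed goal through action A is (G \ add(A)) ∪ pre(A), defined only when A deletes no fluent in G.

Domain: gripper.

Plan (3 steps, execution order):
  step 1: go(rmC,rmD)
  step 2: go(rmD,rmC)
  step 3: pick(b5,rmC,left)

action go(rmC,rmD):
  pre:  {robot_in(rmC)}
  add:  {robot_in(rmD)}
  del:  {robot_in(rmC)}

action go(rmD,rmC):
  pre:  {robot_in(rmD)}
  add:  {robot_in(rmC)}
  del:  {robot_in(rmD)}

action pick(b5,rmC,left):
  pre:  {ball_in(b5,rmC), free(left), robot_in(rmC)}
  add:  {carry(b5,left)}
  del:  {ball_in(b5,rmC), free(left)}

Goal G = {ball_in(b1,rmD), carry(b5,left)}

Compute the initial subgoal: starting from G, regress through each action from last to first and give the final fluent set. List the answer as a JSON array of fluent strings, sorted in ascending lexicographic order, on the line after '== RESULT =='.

Work backward from the goal:
  through step 3 (pick(b5,rmC,left)): drop {carry(b5,left)}, keep {ball_in(b1,rmD)}, require {ball_in(b5,rmC), free(left), robot_in(rmC)}
    → {ball_in(b1,rmD), ball_in(b5,rmC), free(left), robot_in(rmC)}
  through step 2 (go(rmD,rmC)): drop {robot_in(rmC)}, keep {ball_in(b1,rmD), ball_in(b5,rmC), free(left)}, require {robot_in(rmD)}
    → {ball_in(b1,rmD), ball_in(b5,rmC), free(left), robot_in(rmD)}
  through step 1 (go(rmC,rmD)): drop {robot_in(rmD)}, keep {ball_in(b1,rmD), ball_in(b5,rmC), free(left)}, require {robot_in(rmC)}
    → {ball_in(b1,rmD), ball_in(b5,rmC), free(left), robot_in(rmC)}

== RESULT ==
["ball_in(b1,rmD)", "ball_in(b5,rmC)", "free(left)", "robot_in(rmC)"]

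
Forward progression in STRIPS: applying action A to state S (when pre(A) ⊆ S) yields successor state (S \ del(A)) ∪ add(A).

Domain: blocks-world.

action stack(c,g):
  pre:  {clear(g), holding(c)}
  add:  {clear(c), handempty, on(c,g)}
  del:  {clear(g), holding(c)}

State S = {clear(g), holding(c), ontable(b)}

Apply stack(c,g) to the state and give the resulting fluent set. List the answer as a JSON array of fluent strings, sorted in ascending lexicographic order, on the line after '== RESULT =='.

Compute (S \ del) ∪ add:
  pre ⊆ S: {clear(g), holding(c)} ⊆ S  — applicable
  S \ del = {ontable(b)}
  ∪ add   = {clear(c), handempty, on(c,g), ontable(b)}

== RESULT ==
["clear(c)", "handempty", "on(c,g)", "ontable(b)"]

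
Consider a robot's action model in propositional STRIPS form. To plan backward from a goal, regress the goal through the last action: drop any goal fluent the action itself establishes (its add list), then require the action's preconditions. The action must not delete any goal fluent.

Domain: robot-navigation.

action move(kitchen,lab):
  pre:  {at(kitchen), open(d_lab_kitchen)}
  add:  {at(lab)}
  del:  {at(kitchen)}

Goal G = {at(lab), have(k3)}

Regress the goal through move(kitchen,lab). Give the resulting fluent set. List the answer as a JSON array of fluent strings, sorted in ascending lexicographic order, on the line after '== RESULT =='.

Compute (G \ add) ∪ pre:
  G ∩ del = {}  (empty — regression defined)
  G \ add = {at(lab), have(k3)} \ {at(lab)} = {have(k3)}
  ∪ pre   = {have(k3)} ∪ {at(kitchen), open(d_lab_kitchen)}
          = {at(kitchen), have(k3), open(d_lab_kitchen)}

== RESULT ==
["at(kitchen)", "have(k3)", "open(d_lab_kitchen)"]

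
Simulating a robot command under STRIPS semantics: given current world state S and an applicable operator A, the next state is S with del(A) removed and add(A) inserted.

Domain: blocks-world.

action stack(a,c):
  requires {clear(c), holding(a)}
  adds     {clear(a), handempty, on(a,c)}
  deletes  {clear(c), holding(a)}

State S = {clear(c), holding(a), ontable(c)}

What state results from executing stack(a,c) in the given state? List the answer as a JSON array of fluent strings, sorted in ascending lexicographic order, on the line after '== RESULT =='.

Compute (S \ del) ∪ add:
  pre ⊆ S: {clear(c), holding(a)} ⊆ S  — applicable
  S \ del = {ontable(c)}
  ∪ add   = {clear(a), handempty, on(a,c), ontable(c)}

== RESULT ==
["clear(a)", "handempty", "on(a,c)", "ontable(c)"]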